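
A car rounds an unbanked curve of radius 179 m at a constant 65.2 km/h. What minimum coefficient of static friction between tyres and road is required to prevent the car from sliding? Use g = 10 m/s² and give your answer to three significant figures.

v = 65.2/3.6 = 18.11 m/s.
Friction provides the centripetal force: μ_s m g = m v²/r, so μ_s = v²/(g r) = (18.11)²/(10.0 × 179) = 328.0/1790 = 0.1832.

0.183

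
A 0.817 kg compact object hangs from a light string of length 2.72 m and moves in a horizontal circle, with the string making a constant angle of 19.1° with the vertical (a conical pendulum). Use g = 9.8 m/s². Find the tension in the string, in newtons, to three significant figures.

Vertically the bob has no acceleration, so T cosθ = mg.
T = mg/cosθ = 0.817 × 9.8 / cos 19.1° = 8.007/0.9449 = 8.473 N.

8.47 N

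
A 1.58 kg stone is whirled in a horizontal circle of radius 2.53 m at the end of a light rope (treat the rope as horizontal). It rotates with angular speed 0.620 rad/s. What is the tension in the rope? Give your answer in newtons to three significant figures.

1.54 N

v = ωr = 0.620 × 2.53 = 1.569 m/s.
The tension is the only horizontal force, so it supplies the full centripetal force: T = m v²/r = 1.58 × (1.569)²/2.53 = 1.58 × 2.461/2.53 = 1.537 N.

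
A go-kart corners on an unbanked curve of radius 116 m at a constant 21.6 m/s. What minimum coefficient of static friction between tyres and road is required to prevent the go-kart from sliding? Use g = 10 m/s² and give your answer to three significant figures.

Friction provides the centripetal force: μ_s m g = m v²/r, so μ_s = v²/(g r) = (21.60)²/(10.0 × 116) = 466.6/1160 = 0.4022.

0.402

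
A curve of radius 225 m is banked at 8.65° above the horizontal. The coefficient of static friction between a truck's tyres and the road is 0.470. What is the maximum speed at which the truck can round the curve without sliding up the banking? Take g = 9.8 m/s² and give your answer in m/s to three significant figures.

At the maximum speed, friction acts down the slope at its limiting value f = μN. Radially (horizontal, toward centre): N sinθ + μN cosθ = mv²/r. Vertically: N cosθ − μN sinθ = mg.
Dividing: v² = r g (sinθ + μcosθ)/(cosθ − μsinθ).
sinθ + μcosθ = 0.1504 + 0.470×0.9886 = 0.6151; cosθ − μsinθ = 0.9886 − 0.470×0.1504 = 0.9179.
v² = 225 × 9.8 × 0.6151/0.9179 = 1477 m²/s², so v = 38.44 m/s.

38.4 m/s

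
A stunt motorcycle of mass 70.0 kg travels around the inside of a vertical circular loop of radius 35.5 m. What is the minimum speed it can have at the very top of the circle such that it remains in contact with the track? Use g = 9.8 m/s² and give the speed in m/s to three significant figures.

18.7 m/s

At the highest point the centre is directly below, so both the weight and N act inward: N + mg = mv²/r.
At minimum speed N → 0, so mg = mv_min²/r ⇒ v_min = √(g r) = √(9.8 × 35.5) = 18.65 m/s.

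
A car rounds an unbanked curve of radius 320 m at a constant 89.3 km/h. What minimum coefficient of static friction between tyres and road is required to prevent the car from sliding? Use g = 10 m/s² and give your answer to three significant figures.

v = 89.3/3.6 = 24.81 m/s.
Friction provides the centripetal force: μ_s m g = m v²/r, so μ_s = v²/(g r) = (24.81)²/(10.0 × 320) = 615.3/3200 = 0.1923.

0.192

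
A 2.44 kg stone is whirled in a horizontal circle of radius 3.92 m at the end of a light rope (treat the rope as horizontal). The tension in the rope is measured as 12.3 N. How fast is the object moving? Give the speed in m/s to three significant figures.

4.45 m/s

T = m v²/r ⇒ v = √(T r / m) = √(12.3 × 3.92 / 2.44) = √19.76 = 4.445 m/s.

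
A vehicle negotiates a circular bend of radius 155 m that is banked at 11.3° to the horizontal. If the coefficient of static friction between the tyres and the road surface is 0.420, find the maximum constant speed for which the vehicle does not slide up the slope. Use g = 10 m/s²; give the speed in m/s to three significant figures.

32.4 m/s

At the maximum speed, friction acts down the slope at its limiting value f = μN. Radially (horizontal, toward centre): N sinθ + μN cosθ = mv²/r. Vertically: N cosθ − μN sinθ = mg.
Dividing: v² = r g (sinθ + μcosθ)/(cosθ − μsinθ).
sinθ + μcosθ = 0.1959 + 0.420×0.9806 = 0.6078; cosθ − μsinθ = 0.9806 − 0.420×0.1959 = 0.8983.
v² = 155 × 10.0 × 0.6078/0.8983 = 1049 m²/s², so v = 32.38 m/s.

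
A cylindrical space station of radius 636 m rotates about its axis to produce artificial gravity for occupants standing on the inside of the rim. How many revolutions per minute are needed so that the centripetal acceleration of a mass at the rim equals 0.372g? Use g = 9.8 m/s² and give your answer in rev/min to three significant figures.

Require ω²r = 0.372g, so ω = √(0.372 × 9.8/636) = 0.07571 rad/s.
In rev/min: ω × 60/(2π) = 0.07571 × 60/(2π) = 0.7230 rev/min.

0.723 rev/min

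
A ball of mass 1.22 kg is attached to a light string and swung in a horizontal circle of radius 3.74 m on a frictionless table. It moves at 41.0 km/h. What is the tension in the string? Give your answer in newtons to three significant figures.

42.3 N

v = 41.0 km/h = 41.0/3.6 = 11.39 m/s.
The tension is the only horizontal force, so it supplies the full centripetal force: T = m v²/r = 1.22 × (11.39)²/3.74 = 1.22 × 129.7/3.74 = 42.31 N.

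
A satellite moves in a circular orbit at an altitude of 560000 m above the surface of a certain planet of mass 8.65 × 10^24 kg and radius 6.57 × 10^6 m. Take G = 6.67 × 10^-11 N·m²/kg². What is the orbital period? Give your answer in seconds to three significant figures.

4980 s

r = R + h = 6.57 × 10^6 + 560000 = 7.130 × 10^6 m. Gravity provides the centripetal force: G M m / r² = m v² / r ⇒ v = √(GM/r) = 8996 m/s.
T = 2πr/v = 2π × 7.130 × 10^6 / 8996 = 4980 s.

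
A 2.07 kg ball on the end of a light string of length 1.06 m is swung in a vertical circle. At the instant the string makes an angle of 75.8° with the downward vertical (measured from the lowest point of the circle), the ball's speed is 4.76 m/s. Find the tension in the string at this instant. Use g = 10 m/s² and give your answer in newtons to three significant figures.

49.3 N

Take the radial direction toward the centre of the circle as positive. The component of the weight along the string toward the centre is −mg cos φ (φ measured from the bottom), so Newton's second law along the string gives T − mg cos φ = m v²/r.
cos 75.8° = 0.2453, so T = m(v²/r + g cos φ) = 2.07 × ((4.76)²/1.06 + 10.0 × 0.2453) = 2.07 × (21.38 + (2.453)) = 2.07 × 23.83 = 49.32 N.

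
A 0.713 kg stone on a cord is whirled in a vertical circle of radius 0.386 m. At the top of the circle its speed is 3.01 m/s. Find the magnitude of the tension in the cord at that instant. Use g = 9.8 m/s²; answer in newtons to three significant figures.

At the top, both T and the weight mg point inward (toward the centre), so T + mg = mv²/r.
T = m(v²/r − g) = 0.713 × ((3.01)²/0.386 − 9.8) = 0.713 × (23.47 − 9.8) = 0.713 × 13.67 = 9.748 N.

9.75 N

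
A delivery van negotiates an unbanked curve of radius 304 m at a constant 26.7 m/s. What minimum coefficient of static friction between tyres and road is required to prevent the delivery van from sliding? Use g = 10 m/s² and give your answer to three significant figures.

Friction provides the centripetal force: μ_s m g = m v²/r, so μ_s = v²/(g r) = (26.70)²/(10.0 × 304) = 712.9/3040 = 0.2345.

0.235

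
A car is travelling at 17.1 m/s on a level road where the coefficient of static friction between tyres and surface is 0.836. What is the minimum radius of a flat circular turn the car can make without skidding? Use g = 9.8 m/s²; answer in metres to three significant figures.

35.7 m

At the limit, μ_s m g = m v²/r, so r_min = v²/(μ_s g) = (17.1)²/(0.836 × 9.8) = 292.4/8.193 = 35.69 m.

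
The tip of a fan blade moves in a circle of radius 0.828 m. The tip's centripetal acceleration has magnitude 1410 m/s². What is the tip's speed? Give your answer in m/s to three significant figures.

34.2 m/s

a_c = v²/r ⇒ v = √(a_c · r) = √(1410 × 0.828) = √1167 = 34.17 m/s.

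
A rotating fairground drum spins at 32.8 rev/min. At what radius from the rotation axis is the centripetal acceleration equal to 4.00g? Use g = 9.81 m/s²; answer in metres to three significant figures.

3.33 m

ω = 32.8 rev/min × 2π/60 = 3.435 rad/s.
a_c = ω²r = 4.00g ⇒ r = 4.00 × 9.81 / (3.435)² = 39.24/11.80 = 3.326 m.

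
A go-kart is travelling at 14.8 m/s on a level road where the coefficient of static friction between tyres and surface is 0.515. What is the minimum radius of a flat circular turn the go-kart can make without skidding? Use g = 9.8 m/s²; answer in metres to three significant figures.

43.4 m

At the limit, μ_s m g = m v²/r, so r_min = v²/(μ_s g) = (14.8)²/(0.515 × 9.8) = 219.0/5.047 = 43.40 m.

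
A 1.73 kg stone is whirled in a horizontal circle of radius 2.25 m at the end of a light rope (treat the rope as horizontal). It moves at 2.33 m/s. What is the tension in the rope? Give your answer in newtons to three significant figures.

The tension is the only horizontal force, so it supplies the full centripetal force: T = m v²/r = 1.73 × (2.330)²/2.25 = 1.73 × 5.429/2.25 = 4.174 N.

4.17 N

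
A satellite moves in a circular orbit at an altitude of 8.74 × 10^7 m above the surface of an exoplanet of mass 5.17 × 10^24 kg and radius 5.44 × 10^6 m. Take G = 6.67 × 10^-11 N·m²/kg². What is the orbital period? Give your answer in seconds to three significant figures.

r = R + h = 5.44 × 10^6 + 8.74 × 10^7 = 9.284 × 10^7 m. Gravity provides the centripetal force: G M m / r² = m v² / r ⇒ v = √(GM/r) = 1927 m/s.
T = 2πr/v = 2π × 9.284 × 10^7 / 1927 = 302700 s.

303000 s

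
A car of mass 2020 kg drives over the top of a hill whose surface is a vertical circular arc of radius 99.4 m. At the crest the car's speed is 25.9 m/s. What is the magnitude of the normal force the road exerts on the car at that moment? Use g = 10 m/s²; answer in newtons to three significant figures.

At the crest the centripetal acceleration points downward (toward the centre of the arc), so mg − N = mv²/r.
N = m(g − v²/r) = 2020 × (10.0 − (25.9)²/99.4) = 2020 × (10.0 − 6.749) = 2020 × 3.251 = 6568 N.

6570 N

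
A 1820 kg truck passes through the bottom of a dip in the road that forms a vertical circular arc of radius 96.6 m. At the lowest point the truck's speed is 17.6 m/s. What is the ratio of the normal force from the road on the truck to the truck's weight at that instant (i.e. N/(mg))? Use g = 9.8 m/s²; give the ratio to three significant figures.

1.33

At the bottom, N − mg = mv²/r, so N = m(v²/r + g) and N/(mg) = v²/(rg) + 1 = (17.6)²/(96.6 × 9.8) + 1 = 0.3272 + 1 = 1.327.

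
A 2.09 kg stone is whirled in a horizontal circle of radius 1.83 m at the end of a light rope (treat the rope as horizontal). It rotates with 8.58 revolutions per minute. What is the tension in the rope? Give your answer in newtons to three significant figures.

3.09 N

ω = 8.58 rev/min × 2π/60 = 0.8985 rad/s, so v = ωr = 0.8985 × 1.83 = 1.644 m/s.
The tension is the only horizontal force, so it supplies the full centripetal force: T = m v²/r = 2.09 × (1.644)²/1.83 = 2.09 × 2.704/1.83 = 3.088 N.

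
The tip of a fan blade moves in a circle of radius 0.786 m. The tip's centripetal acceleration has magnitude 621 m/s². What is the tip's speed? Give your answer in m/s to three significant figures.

a_c = v²/r ⇒ v = √(a_c · r) = √(621 × 0.786) = √488.1 = 22.09 m/s.

22.1 m/s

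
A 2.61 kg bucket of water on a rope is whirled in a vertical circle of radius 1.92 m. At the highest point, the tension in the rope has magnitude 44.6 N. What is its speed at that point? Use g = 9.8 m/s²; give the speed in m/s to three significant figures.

At the top, T + mg = mv²/r, so v = √(r(T/m + g)) = √(1.92 × (44.6/2.61 + 9.8)) = √(1.92 × 26.89) = √51.63 = 7.185 m/s.

7.19 m/s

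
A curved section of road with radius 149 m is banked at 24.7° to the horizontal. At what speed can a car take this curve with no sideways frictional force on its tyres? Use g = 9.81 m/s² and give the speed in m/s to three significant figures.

25.9 m/s

On a frictionless banked curve, N sinθ = mv²/r and N cosθ = mg, so tanθ = v²/(rg).
v = √(r g tanθ) = √(149 × 9.81 × tan 24.7°) = √(149 × 9.81 × 0.4599) = √672.3 = 25.93 m/s.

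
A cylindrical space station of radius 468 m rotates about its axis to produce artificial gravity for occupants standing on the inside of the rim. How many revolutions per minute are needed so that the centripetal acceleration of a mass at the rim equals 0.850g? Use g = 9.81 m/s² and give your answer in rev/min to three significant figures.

1.27 rev/min

Require ω²r = 0.850g, so ω = √(0.850 × 9.81/468) = 0.1335 rad/s.
In rev/min: ω × 60/(2π) = 0.1335 × 60/(2π) = 1.275 rev/min.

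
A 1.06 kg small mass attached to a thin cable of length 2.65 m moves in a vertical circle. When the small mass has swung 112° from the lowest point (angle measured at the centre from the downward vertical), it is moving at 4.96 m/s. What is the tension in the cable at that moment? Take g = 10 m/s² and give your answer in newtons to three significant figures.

5.87 N

Take the radial direction toward the centre of the circle as positive. The component of the weight along the string toward the centre is −mg cos φ (φ measured from the bottom), so Newton's second law along the string gives T − mg cos φ = m v²/r.
cos 112° = -0.3746, so T = m(v²/r + g cos φ) = 1.06 × ((4.96)²/2.65 + 10.0 × -0.3746) = 1.06 × (9.284 + (-3.746)) = 1.06 × 5.538 = 5.870 N.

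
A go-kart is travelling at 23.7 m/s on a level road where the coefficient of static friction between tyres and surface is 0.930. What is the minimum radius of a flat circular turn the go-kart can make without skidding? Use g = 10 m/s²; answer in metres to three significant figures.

60.4 m

At the limit, μ_s m g = m v²/r, so r_min = v²/(μ_s g) = (23.7)²/(0.930 × 10.0) = 561.7/9.300 = 60.40 m.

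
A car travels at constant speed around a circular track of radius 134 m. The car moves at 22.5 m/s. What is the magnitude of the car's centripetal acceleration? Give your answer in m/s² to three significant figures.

3.78 m/s²

a_c = v²/r = (22.50)²/134 = 506.2/134 = 3.778 m/s².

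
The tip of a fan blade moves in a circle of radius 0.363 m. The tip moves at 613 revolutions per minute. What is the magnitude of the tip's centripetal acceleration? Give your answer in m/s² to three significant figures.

ω = 613 rev/min × 2π/60 = 64.19 rad/s, so v = ωr = 64.19 × 0.363 = 23.30 m/s.
a_c = v²/r = (23.30)²/0.363 = 543.0/0.363 = 1496 m/s².

1500 m/s²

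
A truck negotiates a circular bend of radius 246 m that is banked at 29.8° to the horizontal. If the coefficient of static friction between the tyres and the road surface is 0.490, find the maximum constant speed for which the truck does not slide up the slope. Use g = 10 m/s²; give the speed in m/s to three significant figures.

At the maximum speed, friction acts down the slope at its limiting value f = μN. Radially (horizontal, toward centre): N sinθ + μN cosθ = mv²/r. Vertically: N cosθ − μN sinθ = mg.
Dividing: v² = r g (sinθ + μcosθ)/(cosθ − μsinθ).
sinθ + μcosθ = 0.4970 + 0.490×0.8678 = 0.9222; cosθ − μsinθ = 0.8678 − 0.490×0.4970 = 0.6242.
v² = 246 × 10.0 × 0.9222/0.6242 = 3634 m²/s², so v = 60.28 m/s.

60.3 m/s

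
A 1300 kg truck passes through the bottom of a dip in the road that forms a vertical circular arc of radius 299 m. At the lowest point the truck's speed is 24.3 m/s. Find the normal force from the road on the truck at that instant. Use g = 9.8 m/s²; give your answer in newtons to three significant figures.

At the lowest point, N points up (toward the centre) and the weight mg points down (away from the centre), so the net inward force is N − mg = mv²/r.
N = m(v²/r + g) = 1300 × ((24.3)²/299 + 9.8) = 1300 × (1.975 + 9.8) = 1300 × 11.77 = 15310 N.

15300 N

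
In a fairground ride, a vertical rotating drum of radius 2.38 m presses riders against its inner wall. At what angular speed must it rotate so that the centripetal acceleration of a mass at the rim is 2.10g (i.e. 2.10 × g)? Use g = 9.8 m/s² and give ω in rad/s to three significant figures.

2.94 rad/s

Centripetal acceleration a_c = ω²r. Setting ω²r = 2.10g:
ω = √(2.10g / r) = √(2.10 × 9.8 / 2.38) = √8.647 = 2.941 rad/s.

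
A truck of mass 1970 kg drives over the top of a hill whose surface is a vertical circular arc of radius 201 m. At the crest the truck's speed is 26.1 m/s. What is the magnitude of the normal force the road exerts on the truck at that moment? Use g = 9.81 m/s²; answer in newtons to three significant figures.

12600 N

At the crest the centripetal acceleration points downward (toward the centre of the arc), so mg − N = mv²/r.
N = m(g − v²/r) = 1970 × (9.81 − (26.1)²/201) = 1970 × (9.81 − 3.389) = 1970 × 6.421 = 12650 N.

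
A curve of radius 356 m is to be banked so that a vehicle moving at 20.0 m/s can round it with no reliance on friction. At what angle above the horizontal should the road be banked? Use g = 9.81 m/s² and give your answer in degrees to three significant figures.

With no friction, the horizontal component of the normal force provides the centripetal force: N sinθ = mv²/r, while N cosθ = mg vertically.
Dividing: tanθ = v²/(r g) = (20.0)²/(356 × 9.81) = 400.0/3492 = 0.1145.
θ = arctan(0.1145) = 6.534°.

6.53°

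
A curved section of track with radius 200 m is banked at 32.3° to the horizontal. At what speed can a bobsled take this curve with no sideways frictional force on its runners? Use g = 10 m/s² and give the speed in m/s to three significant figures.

On a frictionless banked curve, N sinθ = mv²/r and N cosθ = mg, so tanθ = v²/(rg).
v = √(r g tanθ) = √(200 × 10.0 × tan 32.3°) = √(200 × 10.0 × 0.6322) = √1264 = 35.56 m/s.

35.6 m/s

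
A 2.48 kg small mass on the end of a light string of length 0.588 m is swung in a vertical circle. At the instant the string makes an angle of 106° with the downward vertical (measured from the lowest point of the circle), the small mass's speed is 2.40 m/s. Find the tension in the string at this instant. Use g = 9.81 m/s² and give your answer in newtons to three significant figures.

17.6 N

Take the radial direction toward the centre of the circle as positive. The component of the weight along the string toward the centre is −mg cos φ (φ measured from the bottom), so Newton's second law along the string gives T − mg cos φ = m v²/r.
cos 106° = -0.2756, so T = m(v²/r + g cos φ) = 2.48 × ((2.40)²/0.588 + 9.81 × -0.2756) = 2.48 × (9.796 + (-2.704)) = 2.48 × 7.092 = 17.59 N.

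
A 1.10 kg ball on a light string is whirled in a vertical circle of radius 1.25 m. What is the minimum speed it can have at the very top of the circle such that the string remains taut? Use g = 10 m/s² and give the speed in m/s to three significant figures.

3.54 m/s

At the highest point the centre is directly below, so both the weight and T act inward: T + mg = mv²/r.
At minimum speed T → 0, so mg = mv_min²/r ⇒ v_min = √(g r) = √(10.0 × 1.25) = 3.536 m/s.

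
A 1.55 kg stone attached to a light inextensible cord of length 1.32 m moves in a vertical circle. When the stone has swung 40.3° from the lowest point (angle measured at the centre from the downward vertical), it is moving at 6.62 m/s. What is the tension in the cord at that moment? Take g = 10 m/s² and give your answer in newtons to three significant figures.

Take the radial direction toward the centre of the circle as positive. The component of the weight along the string toward the centre is −mg cos φ (φ measured from the bottom), so Newton's second law along the string gives T − mg cos φ = m v²/r.
cos 40.3° = 0.7627, so T = m(v²/r + g cos φ) = 1.55 × ((6.62)²/1.32 + 10.0 × 0.7627) = 1.55 × (33.20 + (7.627)) = 1.55 × 40.83 = 63.28 N.

63.3 N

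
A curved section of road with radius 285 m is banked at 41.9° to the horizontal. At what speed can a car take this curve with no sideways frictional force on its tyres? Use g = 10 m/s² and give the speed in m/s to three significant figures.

On a frictionless banked curve, N sinθ = mv²/r and N cosθ = mg, so tanθ = v²/(rg).
v = √(r g tanθ) = √(285 × 10.0 × tan 41.9°) = √(285 × 10.0 × 0.8972) = √2557 = 50.57 m/s.

50.6 m/s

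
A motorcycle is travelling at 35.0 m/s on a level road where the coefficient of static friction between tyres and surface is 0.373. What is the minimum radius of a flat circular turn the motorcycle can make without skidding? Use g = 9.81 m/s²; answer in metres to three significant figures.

At the limit, μ_s m g = m v²/r, so r_min = v²/(μ_s g) = (35.0)²/(0.373 × 9.81) = 1225/3.659 = 334.8 m.

335 m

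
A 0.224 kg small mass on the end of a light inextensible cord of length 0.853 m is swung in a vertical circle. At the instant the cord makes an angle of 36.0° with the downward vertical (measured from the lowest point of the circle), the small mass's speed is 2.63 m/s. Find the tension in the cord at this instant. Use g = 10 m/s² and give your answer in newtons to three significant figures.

Take the radial direction toward the centre of the circle as positive. The component of the weight along the string toward the centre is −mg cos φ (φ measured from the bottom), so Newton's second law along the string gives T − mg cos φ = m v²/r.
cos 36.0° = 0.8090, so T = m(v²/r + g cos φ) = 0.224 × ((2.63)²/0.853 + 10.0 × 0.8090) = 0.224 × (8.109 + (8.090)) = 0.224 × 16.20 = 3.629 N.

3.63 N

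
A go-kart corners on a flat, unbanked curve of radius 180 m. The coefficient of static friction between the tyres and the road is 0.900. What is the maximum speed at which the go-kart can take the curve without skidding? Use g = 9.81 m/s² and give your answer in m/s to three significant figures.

Friction provides the centripetal force on a flat curve. At maximum speed it is at its limiting value: μ_s m g = m v²/r.
Mass cancels: v_max = √(μ_s g r) = √(0.900 × 9.81 × 180) = √1589 = 39.87 m/s.

39.9 m/s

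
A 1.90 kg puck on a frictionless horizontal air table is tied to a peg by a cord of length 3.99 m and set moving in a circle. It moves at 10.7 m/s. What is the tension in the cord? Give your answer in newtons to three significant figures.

54.5 N

The tension is the only horizontal force, so it supplies the full centripetal force: T = m v²/r = 1.90 × (10.70)²/3.99 = 1.90 × 114.5/3.99 = 54.52 N.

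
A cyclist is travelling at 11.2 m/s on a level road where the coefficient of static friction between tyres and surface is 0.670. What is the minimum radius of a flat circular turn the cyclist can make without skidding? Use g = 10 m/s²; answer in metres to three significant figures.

18.7 m

At the limit, μ_s m g = m v²/r, so r_min = v²/(μ_s g) = (11.2)²/(0.670 × 10.0) = 125.4/6.700 = 18.72 m.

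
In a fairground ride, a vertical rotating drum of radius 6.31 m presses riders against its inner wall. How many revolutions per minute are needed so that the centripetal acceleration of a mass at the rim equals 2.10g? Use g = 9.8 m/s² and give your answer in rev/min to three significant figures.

Require ω²r = 2.10g, so ω = √(2.10 × 9.8/6.31) = 1.806 rad/s.
In rev/min: ω × 60/(2π) = 1.806 × 60/(2π) = 17.25 rev/min.

17.2 rev/min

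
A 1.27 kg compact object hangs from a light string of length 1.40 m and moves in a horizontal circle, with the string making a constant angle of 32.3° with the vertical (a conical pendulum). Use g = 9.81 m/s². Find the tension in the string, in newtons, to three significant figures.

Vertically the bob has no acceleration, so T cosθ = mg.
T = mg/cosθ = 1.27 × 9.81 / cos 32.3° = 12.46/0.8453 = 14.74 N.

14.7 N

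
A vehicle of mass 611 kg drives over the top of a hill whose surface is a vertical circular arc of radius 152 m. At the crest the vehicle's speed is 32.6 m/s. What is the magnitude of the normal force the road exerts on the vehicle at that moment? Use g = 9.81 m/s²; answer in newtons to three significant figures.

At the crest the centripetal acceleration points downward (toward the centre of the arc), so mg − N = mv²/r.
N = m(g − v²/r) = 611 × (9.81 − (32.6)²/152) = 611 × (9.81 − 6.992) = 611 × 2.818 = 1722 N.

1720 N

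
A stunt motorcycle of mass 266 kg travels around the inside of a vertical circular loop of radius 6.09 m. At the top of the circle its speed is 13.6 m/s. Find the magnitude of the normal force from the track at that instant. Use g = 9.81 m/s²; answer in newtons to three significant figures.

5470 N

At the top, both N and the weight mg point inward (toward the centre), so N + mg = mv²/r.
N = m(v²/r − g) = 266 × ((13.6)²/6.09 − 9.81) = 266 × (30.37 − 9.81) = 266 × 20.56 = 5469 N.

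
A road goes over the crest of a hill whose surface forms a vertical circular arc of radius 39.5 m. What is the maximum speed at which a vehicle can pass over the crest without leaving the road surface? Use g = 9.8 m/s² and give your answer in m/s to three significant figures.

At the crest the centre of the circle is below the vehicle, so the net downward (centripetal) force is mg − N = mv²/r.
The vehicle leaves the road when N → 0, giving v_max = √(g r) = √(9.8 × 39.5) = 19.67 m/s.

19.7 m/s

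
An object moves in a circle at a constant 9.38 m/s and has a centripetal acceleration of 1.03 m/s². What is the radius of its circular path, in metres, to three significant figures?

a_c = v²/r ⇒ r = v²/a_c = (9.38)²/1.03 = 87.98/1.03 = 85.42 m.

85.4 m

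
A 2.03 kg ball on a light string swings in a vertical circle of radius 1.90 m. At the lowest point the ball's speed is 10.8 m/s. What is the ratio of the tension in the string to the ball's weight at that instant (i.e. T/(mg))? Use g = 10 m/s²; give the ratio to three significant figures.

At the bottom, T − mg = mv²/r, so T = m(v²/r + g) and T/(mg) = v²/(rg) + 1 = (10.8)²/(1.90 × 10.0) + 1 = 6.139 + 1 = 7.139.

7.14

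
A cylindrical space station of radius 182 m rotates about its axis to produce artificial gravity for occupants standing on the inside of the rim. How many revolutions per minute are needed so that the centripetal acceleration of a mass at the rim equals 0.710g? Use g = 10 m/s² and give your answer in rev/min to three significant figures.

1.89 rev/min

Require ω²r = 0.710g, so ω = √(0.710 × 10.0/182) = 0.1975 rad/s.
In rev/min: ω × 60/(2π) = 0.1975 × 60/(2π) = 1.886 rev/min.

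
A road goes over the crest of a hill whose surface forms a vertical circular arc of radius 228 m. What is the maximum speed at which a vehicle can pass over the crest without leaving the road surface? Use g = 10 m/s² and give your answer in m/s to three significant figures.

47.7 m/s

At the crest the centre of the circle is below the vehicle, so the net downward (centripetal) force is mg − N = mv²/r.
The vehicle leaves the road when N → 0, giving v_max = √(g r) = √(10.0 × 228) = 47.75 m/s.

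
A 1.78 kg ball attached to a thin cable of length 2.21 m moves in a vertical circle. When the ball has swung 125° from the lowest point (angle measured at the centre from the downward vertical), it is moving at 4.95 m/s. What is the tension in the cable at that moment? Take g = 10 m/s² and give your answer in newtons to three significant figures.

9.53 N

Take the radial direction toward the centre of the circle as positive. The component of the weight along the string toward the centre is −mg cos φ (φ measured from the bottom), so Newton's second law along the string gives T − mg cos φ = m v²/r.
cos 125° = -0.5736, so T = m(v²/r + g cos φ) = 1.78 × ((4.95)²/2.21 + 10.0 × -0.5736) = 1.78 × (11.09 + (-5.736)) = 1.78 × 5.351 = 9.525 N.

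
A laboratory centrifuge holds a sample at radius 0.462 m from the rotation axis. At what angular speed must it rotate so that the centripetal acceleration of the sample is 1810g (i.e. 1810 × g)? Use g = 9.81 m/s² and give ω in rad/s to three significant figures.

Centripetal acceleration a_c = ω²r. Setting ω²r = 1810g:
ω = √(1810g / r) = √(1810 × 9.81 / 0.462) = √38430 = 196.0 rad/s.

196 rad/s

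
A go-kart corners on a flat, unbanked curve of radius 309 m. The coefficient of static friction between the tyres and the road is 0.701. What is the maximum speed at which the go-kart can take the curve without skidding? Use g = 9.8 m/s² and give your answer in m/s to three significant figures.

46.1 m/s

The only inward force on a level bend is static friction, so at the limit f_s = μ_s N = μ_s m g = m v²/r.
Mass cancels: v_max = √(μ_s g r) = √(0.701 × 9.8 × 309) = √2123 = 46.07 m/s.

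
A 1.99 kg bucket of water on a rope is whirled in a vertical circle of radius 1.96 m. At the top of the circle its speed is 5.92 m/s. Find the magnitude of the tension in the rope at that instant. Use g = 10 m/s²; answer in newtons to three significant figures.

At the top, both T and the weight mg point inward (toward the centre), so T + mg = mv²/r.
T = m(v²/r − g) = 1.99 × ((5.92)²/1.96 − 10.0) = 1.99 × (17.88 − 10.0) = 1.99 × 7.881 = 15.68 N.

15.7 N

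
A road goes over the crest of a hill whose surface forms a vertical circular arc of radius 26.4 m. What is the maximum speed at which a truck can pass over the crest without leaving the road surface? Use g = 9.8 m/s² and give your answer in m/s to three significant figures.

At the crest the centre of the circle is below the truck, so the net downward (centripetal) force is mg − N = mv²/r.
The truck leaves the road when N → 0, giving v_max = √(g r) = √(9.8 × 26.4) = 16.08 m/s.

16.1 m/s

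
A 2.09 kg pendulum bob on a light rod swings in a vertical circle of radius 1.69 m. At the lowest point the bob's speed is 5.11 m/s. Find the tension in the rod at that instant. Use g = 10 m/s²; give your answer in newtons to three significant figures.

At the lowest point, T points up (toward the centre) and the weight mg points down (away from the centre), so the net inward force is T − mg = mv²/r.
T = m(v²/r + g) = 2.09 × ((5.11)²/1.69 + 10.0) = 2.09 × (15.45 + 10.0) = 2.09 × 25.45 = 53.19 N.

53.2 N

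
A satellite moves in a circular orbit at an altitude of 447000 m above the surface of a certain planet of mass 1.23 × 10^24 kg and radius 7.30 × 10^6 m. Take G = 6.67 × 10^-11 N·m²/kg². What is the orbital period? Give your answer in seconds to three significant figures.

15000 s

r = R + h = 7.30 × 10^6 + 447000 = 7.747 × 10^6 m. Gravity provides the centripetal force: G M m / r² = m v² / r ⇒ v = √(GM/r) = 3254 m/s.
T = 2πr/v = 2π × 7.747 × 10^6 / 3254 = 14960 s.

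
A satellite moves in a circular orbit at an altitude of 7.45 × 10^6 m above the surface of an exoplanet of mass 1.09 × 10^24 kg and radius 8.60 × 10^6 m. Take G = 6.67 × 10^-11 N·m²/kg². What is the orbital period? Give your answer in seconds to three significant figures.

47400 s

r = R + h = 8.60 × 10^6 + 7.45 × 10^6 = 1.605 × 10^7 m. Gravity provides the centripetal force: G M m / r² = m v² / r ⇒ v = √(GM/r) = 2128 m/s.
T = 2πr/v = 2π × 1.605 × 10^7 / 2128 = 47380 s.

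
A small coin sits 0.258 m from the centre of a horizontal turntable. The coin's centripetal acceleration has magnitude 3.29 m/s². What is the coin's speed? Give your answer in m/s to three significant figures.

a_c = v²/r ⇒ v = √(a_c · r) = √(3.29 × 0.258) = √0.8488 = 0.9213 m/s.

0.921 m/s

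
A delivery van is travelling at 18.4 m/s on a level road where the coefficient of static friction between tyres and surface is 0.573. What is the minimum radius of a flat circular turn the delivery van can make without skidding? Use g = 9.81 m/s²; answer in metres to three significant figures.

60.2 m

At the limit, μ_s m g = m v²/r, so r_min = v²/(μ_s g) = (18.4)²/(0.573 × 9.81) = 338.6/5.621 = 60.23 m.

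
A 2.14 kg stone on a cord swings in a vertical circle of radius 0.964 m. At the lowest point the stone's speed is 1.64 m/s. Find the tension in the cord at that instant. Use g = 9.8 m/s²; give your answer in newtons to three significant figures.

At the lowest point, T points up (toward the centre) and the weight mg points down (away from the centre), so the net inward force is T − mg = mv²/r.
T = m(v²/r + g) = 2.14 × ((1.64)²/0.964 + 9.8) = 2.14 × (2.790 + 9.8) = 2.14 × 12.59 = 26.94 N.

26.9 N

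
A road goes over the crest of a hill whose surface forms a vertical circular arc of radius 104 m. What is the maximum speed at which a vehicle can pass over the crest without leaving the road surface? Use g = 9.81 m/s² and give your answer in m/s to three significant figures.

31.9 m/s

At the crest the centre of the circle is below the vehicle, so the net downward (centripetal) force is mg − N = mv²/r.
The vehicle leaves the road when N → 0, giving v_max = √(g r) = √(9.81 × 104) = 31.94 m/s.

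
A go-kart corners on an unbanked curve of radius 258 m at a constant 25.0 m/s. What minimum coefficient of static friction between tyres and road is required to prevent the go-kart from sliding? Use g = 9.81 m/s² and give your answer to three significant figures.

Friction provides the centripetal force: μ_s m g = m v²/r, so μ_s = v²/(g r) = (25.00)²/(9.81 × 258) = 625.0/2531 = 0.2469.

0.247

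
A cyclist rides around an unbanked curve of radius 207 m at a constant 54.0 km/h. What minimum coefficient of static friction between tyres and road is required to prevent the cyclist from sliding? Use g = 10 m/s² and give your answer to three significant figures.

v = 54.0/3.6 = 15.00 m/s.
Friction provides the centripetal force: μ_s m g = m v²/r, so μ_s = v²/(g r) = (15.00)²/(10.0 × 207) = 225.0/2070 = 0.1087.

0.109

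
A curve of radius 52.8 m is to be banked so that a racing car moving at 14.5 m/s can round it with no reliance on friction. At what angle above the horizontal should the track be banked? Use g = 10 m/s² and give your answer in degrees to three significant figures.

21.7°

With no friction, the horizontal component of the normal force provides the centripetal force: N sinθ = mv²/r, while N cosθ = mg vertically.
Dividing: tanθ = v²/(r g) = (14.5)²/(52.8 × 10.0) = 210.2/528.0 = 0.3982.
θ = arctan(0.3982) = 21.71°.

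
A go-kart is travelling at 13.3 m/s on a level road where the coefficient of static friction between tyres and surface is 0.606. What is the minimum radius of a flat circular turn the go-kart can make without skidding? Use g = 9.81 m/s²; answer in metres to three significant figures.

At the limit, μ_s m g = m v²/r, so r_min = v²/(μ_s g) = (13.3)²/(0.606 × 9.81) = 176.9/5.945 = 29.76 m.

29.8 m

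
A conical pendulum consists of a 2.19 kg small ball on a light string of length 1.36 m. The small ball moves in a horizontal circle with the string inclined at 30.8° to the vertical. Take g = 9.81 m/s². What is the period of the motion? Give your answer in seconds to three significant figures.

2.17 s

r = L sinθ = 0.6964 m. From T sinθ = mω²r and T cosθ = mg: tanθ = ω²r/g, so ω² = g tanθ / r = g/(L cosθ).
ω = √(g/(L cosθ)) = √(9.81/(1.36 × 0.8590)) = √8.398 = 2.898 rad/s.
Period = 2π/ω = 2.168 s.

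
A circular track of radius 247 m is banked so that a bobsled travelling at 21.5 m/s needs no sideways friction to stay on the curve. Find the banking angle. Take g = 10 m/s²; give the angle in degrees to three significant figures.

10.6°

For a frictionless banked turn: horizontally N sinθ = mv²/r and vertically N cosθ = mg.
Dividing: tanθ = v²/(r g) = (21.5)²/(247 × 10.0) = 462.2/2470 = 0.1871.
θ = arctan(0.1871) = 10.60°.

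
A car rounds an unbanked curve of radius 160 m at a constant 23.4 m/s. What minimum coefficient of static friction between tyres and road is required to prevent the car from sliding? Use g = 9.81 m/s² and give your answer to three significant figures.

0.349

Friction provides the centripetal force: μ_s m g = m v²/r, so μ_s = v²/(g r) = (23.40)²/(9.81 × 160) = 547.6/1570 = 0.3489.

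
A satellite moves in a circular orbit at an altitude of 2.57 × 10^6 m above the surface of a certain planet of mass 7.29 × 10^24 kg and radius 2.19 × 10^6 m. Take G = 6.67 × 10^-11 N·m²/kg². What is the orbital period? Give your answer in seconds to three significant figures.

r = R + h = 2.19 × 10^6 + 2.57 × 10^6 = 4.760 × 10^6 m. Gravity provides the centripetal force: G M m / r² = m v² / r ⇒ v = √(GM/r) = 10110 m/s.
T = 2πr/v = 2π × 4.760 × 10^6 / 10110 = 2959 s.

2960 s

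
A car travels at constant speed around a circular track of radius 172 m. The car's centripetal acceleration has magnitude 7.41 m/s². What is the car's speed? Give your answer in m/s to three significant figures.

a_c = v²/r ⇒ v = √(a_c · r) = √(7.41 × 172) = √1275 = 35.70 m/s.

35.7 m/s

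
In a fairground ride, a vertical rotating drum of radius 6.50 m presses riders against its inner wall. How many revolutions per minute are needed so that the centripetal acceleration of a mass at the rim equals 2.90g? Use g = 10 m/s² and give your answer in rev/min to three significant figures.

20.2 rev/min

Require ω²r = 2.90g, so ω = √(2.90 × 10.0/6.50) = 2.112 rad/s.
In rev/min: ω × 60/(2π) = 2.112 × 60/(2π) = 20.17 rev/min.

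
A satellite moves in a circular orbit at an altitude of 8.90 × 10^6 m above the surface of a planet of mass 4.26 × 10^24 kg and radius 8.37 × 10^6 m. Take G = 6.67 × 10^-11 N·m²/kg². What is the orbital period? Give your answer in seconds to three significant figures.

26800 s

r = R + h = 8.37 × 10^6 + 8.90 × 10^6 = 1.727 × 10^7 m. Gravity provides the centripetal force: G M m / r² = m v² / r ⇒ v = √(GM/r) = 4056 m/s.
T = 2πr/v = 2π × 1.727 × 10^7 / 4056 = 26750 s.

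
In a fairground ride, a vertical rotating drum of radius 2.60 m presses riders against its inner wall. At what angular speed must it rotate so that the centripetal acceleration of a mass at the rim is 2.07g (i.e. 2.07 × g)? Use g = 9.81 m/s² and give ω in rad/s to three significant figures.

Centripetal acceleration a_c = ω²r. Setting ω²r = 2.07g:
ω = √(2.07g / r) = √(2.07 × 9.81 / 2.60) = √7.810 = 2.795 rad/s.

2.79 rad/s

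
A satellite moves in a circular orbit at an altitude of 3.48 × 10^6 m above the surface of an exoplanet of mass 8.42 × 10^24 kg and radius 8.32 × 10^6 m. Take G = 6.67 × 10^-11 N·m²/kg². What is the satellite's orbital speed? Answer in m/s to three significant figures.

Orbital radius r = R + h = 8.32 × 10^6 + 3.48 × 10^6 = 1.180 × 10^7 m.
Gravity supplies the centripetal force: G M m / r² = m v² / r, so v = √(GM/r).
v = √(6.67 × 10^-11 × 8.42 × 10^24 / 1.180 × 10^7) = √(4.759 × 10^7) = 6899 m/s.

6900 m/s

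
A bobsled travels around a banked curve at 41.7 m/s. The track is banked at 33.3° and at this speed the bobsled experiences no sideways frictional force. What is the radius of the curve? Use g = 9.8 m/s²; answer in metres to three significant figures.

Frictionless banking: tanθ = v²/(rg), so r = v²/(g tanθ).
r = (41.7)²/(9.8 × tan 33.3°) = 1739/(9.8 × 0.6569) = 1739/6.437 = 270.1 m.

270 m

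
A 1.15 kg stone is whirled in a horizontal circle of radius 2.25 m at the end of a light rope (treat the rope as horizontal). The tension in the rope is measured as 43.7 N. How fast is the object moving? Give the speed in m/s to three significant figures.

T = m v²/r ⇒ v = √(T r / m) = √(43.7 × 2.25 / 1.15) = √85.50 = 9.247 m/s.

9.25 m/s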